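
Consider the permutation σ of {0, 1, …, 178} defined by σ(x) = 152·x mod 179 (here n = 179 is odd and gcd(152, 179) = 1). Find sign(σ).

Start at x=173: 173 → 162 → 101 → 137 → 60 → 170 → 64 → … (one orbit).
Decompose π into cycles: lengths [178, 1] (2 cycles, including the fixed point 0).
n − c = 179 − 2 = 177; sign = (−1)^177 = -1.

-1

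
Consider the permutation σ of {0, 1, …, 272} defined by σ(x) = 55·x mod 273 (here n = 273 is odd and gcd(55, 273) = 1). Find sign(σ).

Orbit of 118 under x↦55x: [118, 211, 139, 1, 55, 22]… (length divides ord_273(55)).
π_55 has 60 disjoint cycles with lengths [6, 6, 6, 6, 6, 6, 6, 6, 6, 6, 6, 6, 6, 6, 6, 6, 6, 6, 6, 6, 6, 6, 6, 6, 6, 6, 6, 6, 6, 6, 6, 6, 6, 6, 6, 6, 3, 3, 3, 3, 3, 3, 3, 3, 3, 3, 3, 3, 2, 2, 2, 2, 2, 2, 2, 2, 2, 1, 1, 1] on {0,…,272}.
sign(π) = (−1)^{n − #cycles} = (−1)^{273−60} = (−1)^213 = -1.

-1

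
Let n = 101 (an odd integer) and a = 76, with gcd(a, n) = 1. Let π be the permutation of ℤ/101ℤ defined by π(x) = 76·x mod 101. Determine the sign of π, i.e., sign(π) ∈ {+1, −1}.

Start at x=81: 81 → 96 → 24 → 6 → 52 → 13 → 79 → … (one orbit).
Decompose π into cycles: lengths [50, 50, 1] (3 cycles, including the fixed point 0).
3 cycles on 101: each ℓ→(−1)^(ℓ−1), product (−1)^98 = +1.
(76|101)_J = +1 (Zolotarev's lemma cross-check).

+1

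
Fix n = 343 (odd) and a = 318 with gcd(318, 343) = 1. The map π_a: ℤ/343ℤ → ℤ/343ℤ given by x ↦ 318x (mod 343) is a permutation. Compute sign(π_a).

Trace 220: π^k(220) = [220, 331, 300, 46, 222, 281, 178] for k=0..6.
The orbit structure of x ↦ 318x mod 343: 4 orbits of sizes [294, 42, 6, 1].
With 4 cycles on 343 points, sign = (−1)^{343−4} = -1.
Via Zolotarev, sign(π_{318}) = (318|343) = -1.

-1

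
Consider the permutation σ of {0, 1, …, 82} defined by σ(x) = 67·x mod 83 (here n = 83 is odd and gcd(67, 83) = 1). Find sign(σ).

Orbit of 70 under x↦67x: [70, 42, 75, 45, 27, 66, 23]… (length divides ord_83(67)).
2 cycles of lengths [82, 1].
With 2 cycles on 83 points, sign = (−1)^{83−2} = -1.

-1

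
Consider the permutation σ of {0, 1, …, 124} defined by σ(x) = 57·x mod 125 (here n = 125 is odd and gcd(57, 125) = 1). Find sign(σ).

Trace 68: π^k(68) = [68, 1, 57, 124] for k=0..3.
π_57 has 32 disjoint cycles with lengths [4, 4, 4, 4, 4, 4, 4, 4, 4, 4, 4, 4, 4, 4, 4, 4, 4, 4, 4, 4, 4, 4, 4, 4, 4, 4, 4, 4, 4, 4, 4, 1] on {0,…,124}.
Σ(ℓ_i−1) = 125−32 = 93; sign = (−1)^93 = -1.
(57|125)_J = -1 (Zolotarev's lemma cross-check).

-1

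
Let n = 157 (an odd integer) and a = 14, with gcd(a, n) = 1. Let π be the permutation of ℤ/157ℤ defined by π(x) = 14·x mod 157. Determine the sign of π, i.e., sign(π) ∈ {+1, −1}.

Orbit of 101 under x↦14x: [101, 1, 14, 39, 75, 108, 99]… (length divides ord_157(14)).
Cycle lengths of π_14 on ℤ/157ℤ: [13, 13, 13, 13, 13, 13, 13, 13, 13, 13, 13, 13, 1]; 13 cycles in total.
With 13 cycles on 157 points, sign = (−1)^{157−13} = +1.
The Jacobi symbol (14|157) = +1 (Zolotarev) agrees.

+1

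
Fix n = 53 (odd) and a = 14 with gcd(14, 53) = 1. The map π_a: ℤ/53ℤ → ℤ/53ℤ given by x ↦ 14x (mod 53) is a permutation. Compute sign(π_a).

Orbit of 35 under x↦14x: [35, 13, 23, 4, 3, 42, 5]… (length divides ord_53(14)).
The orbit structure of x ↦ 14x mod 53: 2 orbits of sizes [52, 1].
53 − 2 = 51 transpositions; sign(π) = (−1)^51 = -1.

-1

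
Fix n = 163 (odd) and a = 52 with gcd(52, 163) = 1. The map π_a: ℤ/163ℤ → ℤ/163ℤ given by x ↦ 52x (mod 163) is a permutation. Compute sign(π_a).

-1

Orbit of 119 under x↦52x: [119, 157, 14, 76, 40, 124, 91]… (length divides ord_163(52)).
Cycle lengths of π_52 on ℤ/163ℤ: [162, 1]; 2 cycles in total.
2 cycles on 163: each ℓ→(−1)^(ℓ−1), product (−1)^161 = -1.
Check: (52/163) = -1 by Zolotarev.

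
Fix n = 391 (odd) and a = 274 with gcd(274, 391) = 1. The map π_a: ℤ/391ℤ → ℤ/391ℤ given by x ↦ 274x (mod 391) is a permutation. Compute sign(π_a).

-1

Orbit of 321 under x↦274x: [321, 370, 111, 307, 53, 55, 212]… (length divides ord_391(274)).
Cycle type of π: 88×4 + 22 + 8×2 + 1; total 8 cycles.
With 8 cycles on 391 points, sign = (−1)^{391−8} = -1.
Check: (274/391) = -1 by Zolotarev.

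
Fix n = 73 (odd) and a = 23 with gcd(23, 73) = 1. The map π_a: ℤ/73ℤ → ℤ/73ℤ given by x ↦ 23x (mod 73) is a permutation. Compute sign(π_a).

+1

Orbit of 50 under x↦23x: [50, 55, 24, 41, 67, 8, 38]… (length divides ord_73(23)).
Cycle type of π: 36×2 + 1; total 3 cycles.
sign(π) = (−1)^{n − #cycles} = (−1)^{73−3} = (−1)^70 = +1.
Check: (23/73) = +1 by Zolotarev.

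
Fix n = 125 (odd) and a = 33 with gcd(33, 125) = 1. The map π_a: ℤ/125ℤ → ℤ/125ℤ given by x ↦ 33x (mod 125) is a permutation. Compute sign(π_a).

Orbit of 9 under x↦33x: [9, 47, 51, 58, 39, 37, 96]… (length divides ord_125(33)).
The orbit structure of x ↦ 33x mod 125: 4 orbits of sizes [100, 20, 4, 1].
Σ(ℓ_i−1) = 125−4 = 121; sign = (−1)^121 = -1.
(33|125)_J = -1 (Zolotarev's lemma cross-check).

-1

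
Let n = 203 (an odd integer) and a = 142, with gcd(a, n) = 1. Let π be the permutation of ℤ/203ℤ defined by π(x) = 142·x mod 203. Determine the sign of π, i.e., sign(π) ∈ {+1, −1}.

-1

Start at x=1: 1 → 142 → 67 → 176 → 23 → 18 → 120 → … (one orbit).
6 cycles of lengths [84, 84, 28, 3, 3, 1].
Σ(ℓ_i−1) = 203−6 = 197; sign = (−1)^197 = -1.
Via Zolotarev, sign(π_{142}) = (142|203) = -1.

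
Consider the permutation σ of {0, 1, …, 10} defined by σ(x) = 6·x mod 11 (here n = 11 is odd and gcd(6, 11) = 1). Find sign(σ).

-1

Trace 7: π^k(7) = [7, 9, 10, 5, 8, 4, 2] for k=0..6.
The orbit structure of x ↦ 6x mod 11: 2 orbits of sizes [10, 1].
2 cycles on 11: each ℓ→(−1)^(ℓ−1), product (−1)^9 = -1.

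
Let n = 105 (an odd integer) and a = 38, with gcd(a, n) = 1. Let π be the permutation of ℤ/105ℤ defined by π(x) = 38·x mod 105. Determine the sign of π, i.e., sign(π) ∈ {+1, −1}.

-1

Orbit of 47 under x↦38x: [47, 1, 38, 79, 62, 46, 68]… (length divides ord_105(38)).
Cycle lengths of π_38 on ℤ/105ℤ: [12, 12, 12, 12, 12, 12, 6, 6, 6, 4, 4, 4, 2, 1]; 14 cycles in total.
With 14 cycles on 105 points, sign = (−1)^{105−14} = -1.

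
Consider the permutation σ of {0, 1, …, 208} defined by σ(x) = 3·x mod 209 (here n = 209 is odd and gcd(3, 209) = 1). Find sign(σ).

-1

Trace 82: π^k(82) = [82, 37, 111, 124, 163, 71, 4] for k=0..6.
Cycle type of π: 90×2 + 18 + 5×2 + 1; total 6 cycles.
Σ(ℓ_i−1) = 209−6 = 203; sign = (−1)^203 = -1.
Zolotarev: (3|209) = -1, matching the cycle-count sign.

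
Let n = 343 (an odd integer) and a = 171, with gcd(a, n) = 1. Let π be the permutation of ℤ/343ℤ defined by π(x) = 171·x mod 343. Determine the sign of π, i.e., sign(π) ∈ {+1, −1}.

Orbit of 290 under x↦171x: [290, 198, 244, 221, 61, 141, 101]… (length divides ord_343(171)).
Cycle type of π: 294 + 42 + 6 + 1; total 4 cycles.
With 4 cycles on 343 points, sign = (−1)^{343−4} = -1.

-1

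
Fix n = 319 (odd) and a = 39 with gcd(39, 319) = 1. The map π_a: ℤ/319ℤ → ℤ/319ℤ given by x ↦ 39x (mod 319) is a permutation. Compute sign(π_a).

+1

Orbit of 49 under x↦39x: [49, 316, 202, 222, 45, 160, 179]… (length divides ord_319(39)).
Decompose π into cycles: lengths [140, 140, 28, 10, 1] (5 cycles, including the fixed point 0).
319 − 5 = 314 transpositions; sign(π) = (−1)^314 = +1.
Zolotarev: (39|319) = +1, matching the cycle-count sign.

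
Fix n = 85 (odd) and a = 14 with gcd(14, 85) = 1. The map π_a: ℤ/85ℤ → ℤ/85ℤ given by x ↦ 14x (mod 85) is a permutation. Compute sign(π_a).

Trace 39: π^k(39) = [39, 36, 79, 1, 14, 26, 24] for k=0..6.
π_14 has 8 disjoint cycles with lengths [16, 16, 16, 16, 16, 2, 2, 1] on {0,…,84}.
n − c = 85 − 8 = 77; sign = (−1)^77 = -1.

-1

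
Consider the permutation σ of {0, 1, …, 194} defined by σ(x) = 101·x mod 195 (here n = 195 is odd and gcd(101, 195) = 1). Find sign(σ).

-1

Start at x=16: 16 → 56 → 1 → 101 → 61 → 116 → 16 (one orbit).
Cycle lengths of π_101 on ℤ/195ℤ: [6, 6, 6, 6, 6, 6, 6, 6, 6, 6, 6, 6, 6, 6, 6, 6, 6, 6, 6, 6, 6, 6, 6, 6, 6, 6, 6, 6, 6, 6, 2, 2, 2, 2, 2, 1, 1, 1, 1, 1]; 40 cycles in total.
195 − 40 = 155 transpositions; sign(π) = (−1)^155 = -1.
Via Zolotarev, sign(π_{101}) = (101|195) = -1.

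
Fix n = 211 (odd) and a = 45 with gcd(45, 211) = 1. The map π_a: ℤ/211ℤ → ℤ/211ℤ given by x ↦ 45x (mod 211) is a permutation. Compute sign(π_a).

+1

Start at x=137: 137 → 46 → 171 → 99 → 24 → 25 → 70 → … (one orbit).
The orbit structure of x ↦ 45x mod 211: 3 orbits of sizes [105, 105, 1].
With 3 cycles on 211 points, sign = (−1)^{211−3} = +1.
(45|211)_J = +1 (Zolotarev's lemma cross-check).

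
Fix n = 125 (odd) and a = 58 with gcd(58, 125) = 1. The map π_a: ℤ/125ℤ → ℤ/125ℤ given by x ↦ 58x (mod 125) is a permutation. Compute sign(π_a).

Orbit of 67 under x↦58x: [67, 11, 13, 4, 107, 81, 73]… (length divides ord_125(58)).
π_58 has 4 disjoint cycles with lengths [100, 20, 4, 1] on {0,…,124}.
Σ(ℓ_i−1) = 125−4 = 121; sign = (−1)^121 = -1.

-1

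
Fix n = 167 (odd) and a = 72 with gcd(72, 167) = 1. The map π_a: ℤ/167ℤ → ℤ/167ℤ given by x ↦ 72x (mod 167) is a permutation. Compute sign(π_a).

+1

Orbit of 19 under x↦72x: [19, 32, 133, 57, 96, 65, 4]… (length divides ord_167(72)).
π_72 has 3 disjoint cycles with lengths [83, 83, 1] on {0,…,166}.
sign(π) = (−1)^{n − #cycles} = (−1)^{167−3} = (−1)^164 = +1.
The Jacobi symbol (72|167) = +1 (Zolotarev) agrees.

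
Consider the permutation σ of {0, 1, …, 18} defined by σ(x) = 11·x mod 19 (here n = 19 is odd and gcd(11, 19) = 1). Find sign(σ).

Orbit of 1 under x↦11x: [1, 11, 7]… (length divides ord_19(11)).
π_11 has 7 disjoint cycles with lengths [3, 3, 3, 3, 3, 3, 1] on {0,…,18}.
19 − 7 = 12 transpositions; sign(π) = (−1)^12 = +1.

+1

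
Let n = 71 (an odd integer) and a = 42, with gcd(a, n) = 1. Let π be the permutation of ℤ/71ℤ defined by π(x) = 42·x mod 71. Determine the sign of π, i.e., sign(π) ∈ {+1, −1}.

-1

Orbit of 5 under x↦42x: [5, 68, 16, 33, 37, 63, 19]… (length divides ord_71(42)).
Decompose π into cycles: lengths [70, 1] (2 cycles, including the fixed point 0).
71 − 2 = 69 transpositions; sign(π) = (−1)^69 = -1.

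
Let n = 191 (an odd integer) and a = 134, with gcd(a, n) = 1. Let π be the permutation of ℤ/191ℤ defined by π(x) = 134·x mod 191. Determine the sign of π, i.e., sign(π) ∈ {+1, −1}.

+1

Trace 50: π^k(50) = [50, 15, 100, 30, 9, 60, 18] for k=0..6.
π_134 has 3 disjoint cycles with lengths [95, 95, 1] on {0,…,190}.
n − c = 191 − 3 = 188; sign = (−1)^188 = +1.
Check: (134/191) = +1 by Zolotarev.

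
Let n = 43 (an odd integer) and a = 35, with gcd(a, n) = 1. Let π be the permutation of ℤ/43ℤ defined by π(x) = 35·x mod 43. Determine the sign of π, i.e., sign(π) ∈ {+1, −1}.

Start at x=16: 16 → 1 → 35 → 21 → 4 → 11 → 41 → 16 (one orbit).
Cycle lengths of π_35 on ℤ/43ℤ: [7, 7, 7, 7, 7, 7, 1]; 7 cycles in total.
Σ(ℓ_i−1) = 43−7 = 36; sign = (−1)^36 = +1.
Zolotarev: (35|43) = +1, matching the cycle-count sign.

+1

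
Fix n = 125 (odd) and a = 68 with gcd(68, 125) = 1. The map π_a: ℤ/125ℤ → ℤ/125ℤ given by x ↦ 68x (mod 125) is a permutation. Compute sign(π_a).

Orbit of 57 under x↦68x: [57, 1, 68, 124]… (length divides ord_125(68)).
π_68 has 32 disjoint cycles with lengths [4, 4, 4, 4, 4, 4, 4, 4, 4, 4, 4, 4, 4, 4, 4, 4, 4, 4, 4, 4, 4, 4, 4, 4, 4, 4, 4, 4, 4, 4, 4, 1] on {0,…,124}.
With 32 cycles on 125 points, sign = (−1)^{125−32} = -1.

-1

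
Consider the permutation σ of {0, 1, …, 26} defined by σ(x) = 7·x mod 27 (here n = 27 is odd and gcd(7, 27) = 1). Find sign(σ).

+1

Orbit of 25 under x↦7x: [25, 13, 10, 16, 4, 1, 7]… (length divides ord_27(7)).
Cycle lengths of π_7 on ℤ/27ℤ: [9, 9, 3, 3, 1, 1, 1]; 7 cycles in total.
sign(π) = (−1)^{n − #cycles} = (−1)^{27−7} = (−1)^20 = +1.
(7|27)_J = +1 (Zolotarev's lemma cross-check).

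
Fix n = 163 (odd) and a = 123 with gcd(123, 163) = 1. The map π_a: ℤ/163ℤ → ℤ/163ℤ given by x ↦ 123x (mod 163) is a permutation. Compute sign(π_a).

Orbit of 123 under x↦123x: [123, 133, 59, 85, 23, 58, 125]… (length divides ord_163(123)).
π_123 has 10 disjoint cycles with lengths [18, 18, 18, 18, 18, 18, 18, 18, 18, 1] on {0,…,162}.
163 − 10 = 153 transpositions; sign(π) = (−1)^153 = -1.

-1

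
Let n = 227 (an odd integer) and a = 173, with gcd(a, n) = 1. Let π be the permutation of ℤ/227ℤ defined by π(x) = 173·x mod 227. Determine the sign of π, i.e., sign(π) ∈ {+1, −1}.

Start at x=101: 101 → 221 → 97 → 210 → 10 → 141 → 104 → … (one orbit).
Decompose π into cycles: lengths [113, 113, 1] (3 cycles, including the fixed point 0).
With 3 cycles on 227 points, sign = (−1)^{227−3} = +1.

+1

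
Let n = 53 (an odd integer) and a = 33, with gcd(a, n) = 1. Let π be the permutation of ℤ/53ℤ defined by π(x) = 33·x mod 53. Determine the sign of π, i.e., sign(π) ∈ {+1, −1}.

-1

Orbit of 36 under x↦33x: [36, 22, 37, 2, 13, 5, 6]… (length divides ord_53(33)).
The orbit structure of x ↦ 33x mod 53: 2 orbits of sizes [52, 1].
53 − 2 = 51 transpositions; sign(π) = (−1)^51 = -1.
Zolotarev: (33|53) = -1, matching the cycle-count sign.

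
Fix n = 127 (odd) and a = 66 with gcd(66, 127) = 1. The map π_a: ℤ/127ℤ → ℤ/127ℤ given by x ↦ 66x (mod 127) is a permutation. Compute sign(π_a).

Start at x=119: 119 → 107 → 77 → 2 → 5 → 76 → 63 → … (one orbit).
Decompose π into cycles: lengths [42, 42, 42, 1] (4 cycles, including the fixed point 0).
sign(π) = (−1)^{n − #cycles} = (−1)^{127−4} = (−1)^123 = -1.
Zolotarev: (66|127) = -1, matching the cycle-count sign.

-1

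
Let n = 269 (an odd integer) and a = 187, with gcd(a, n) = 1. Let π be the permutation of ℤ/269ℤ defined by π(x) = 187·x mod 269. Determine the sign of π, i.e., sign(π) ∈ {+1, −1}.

-1

Trace 187: π^k(187) = [187, 268, 82, 1] for k=0..3.
The orbit structure of x ↦ 187x mod 269: 68 orbits of sizes [4, 4, 4, 4, 4, 4, 4, 4, 4, 4, 4, 4, 4, 4, 4, 4, 4, 4, 4, 4, 4, 4, 4, 4, 4, 4, 4, 4, 4, 4, 4, 4, 4, 4, 4, 4, 4, 4, 4, 4, 4, 4, 4, 4, 4, 4, 4, 4, 4, 4, 4, 4, 4, 4, 4, 4, 4, 4, 4, 4, 4, 4, 4, 4, 4, 4, 4, 1].
68 cycles on 269: each ℓ→(−1)^(ℓ−1), product (−1)^201 = -1.
Via Zolotarev, sign(π_{187}) = (187|269) = -1.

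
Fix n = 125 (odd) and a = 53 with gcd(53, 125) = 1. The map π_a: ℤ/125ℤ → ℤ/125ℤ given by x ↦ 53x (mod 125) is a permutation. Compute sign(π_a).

Orbit of 121 under x↦53x: [121, 38, 14, 117, 76, 28, 109]… (length divides ord_125(53)).
Decompose π into cycles: lengths [100, 20, 4, 1] (4 cycles, including the fixed point 0).
Σ(ℓ_i−1) = 125−4 = 121; sign = (−1)^121 = -1.

-1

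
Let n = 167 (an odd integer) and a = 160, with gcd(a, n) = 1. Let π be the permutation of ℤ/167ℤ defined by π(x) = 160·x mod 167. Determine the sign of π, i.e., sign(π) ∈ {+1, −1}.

-1

Orbit of 127 under x↦160x: [127, 113, 44, 26, 152, 105, 100]… (length divides ord_167(160)).
The orbit structure of x ↦ 160x mod 167: 2 orbits of sizes [166, 1].
With 2 cycles on 167 points, sign = (−1)^{167−2} = -1.
The Jacobi symbol (160|167) = -1 (Zolotarev) agrees.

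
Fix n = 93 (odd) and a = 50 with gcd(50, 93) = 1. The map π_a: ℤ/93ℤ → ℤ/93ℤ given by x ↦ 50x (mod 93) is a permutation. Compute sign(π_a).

-1

Start at x=19: 19 → 20 → 70 → 59 → 67 → 2 → 7 → … (one orbit).
The orbit structure of x ↦ 50x mod 93: 6 orbits of sizes [30, 30, 15, 15, 2, 1].
Σ(ℓ_i−1) = 93−6 = 87; sign = (−1)^87 = -1.
Check: (50/93) = -1 by Zolotarev.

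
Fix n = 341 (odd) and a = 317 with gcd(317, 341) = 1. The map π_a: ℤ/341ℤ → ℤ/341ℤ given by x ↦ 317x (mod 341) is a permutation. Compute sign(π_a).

Orbit of 157 under x↦317x: [157, 324, 67, 97, 59, 289, 225]… (length divides ord_341(317)).
Decompose π into cycles: lengths [15, 15, 15, 15, 15, 15, 15, 15, 15, 15, 15, 15, 15, 15, 15, 15, 15, 15, 15, 15, 15, 15, 5, 5, 1] (25 cycles, including the fixed point 0).
sign(π) = (−1)^{n − #cycles} = (−1)^{341−25} = (−1)^316 = +1.

+1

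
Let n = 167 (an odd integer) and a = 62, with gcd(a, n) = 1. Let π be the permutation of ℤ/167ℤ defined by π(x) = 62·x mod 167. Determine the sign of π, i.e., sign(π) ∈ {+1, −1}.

Start at x=162: 162 → 24 → 152 → 72 → 122 → 49 → 32 → … (one orbit).
Cycle type of π: 83×2 + 1; total 3 cycles.
Σ(ℓ_i−1) = 167−3 = 164; sign = (−1)^164 = +1.
Zolotarev: (62|167) = +1, matching the cycle-count sign.

+1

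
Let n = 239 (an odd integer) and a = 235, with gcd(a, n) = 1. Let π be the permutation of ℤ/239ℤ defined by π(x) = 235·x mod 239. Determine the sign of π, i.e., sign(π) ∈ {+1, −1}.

Orbit of 138 under x↦235x: [138, 165, 57, 11, 195, 176, 13]… (length divides ord_239(235)).
Cycle lengths of π_235 on ℤ/239ℤ: [238, 1]; 2 cycles in total.
Σ(ℓ_i−1) = 239−2 = 237; sign = (−1)^237 = -1.
(235|239)_J = -1 (Zolotarev's lemma cross-check).

-1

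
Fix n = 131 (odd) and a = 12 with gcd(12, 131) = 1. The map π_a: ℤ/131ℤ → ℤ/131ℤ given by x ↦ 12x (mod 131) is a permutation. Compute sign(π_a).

+1

Orbit of 107 under x↦12x: [107, 105, 81, 55, 5, 60, 65]… (length divides ord_131(12)).
Cycle lengths of π_12 on ℤ/131ℤ: [65, 65, 1]; 3 cycles in total.
n − c = 131 − 3 = 128; sign = (−1)^128 = +1.
Zolotarev: (12|131) = +1, matching the cycle-count sign.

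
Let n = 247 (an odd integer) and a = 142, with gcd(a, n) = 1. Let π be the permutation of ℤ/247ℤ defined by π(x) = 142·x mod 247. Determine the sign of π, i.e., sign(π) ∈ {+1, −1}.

Start at x=1: 1 → 142 → 157 → 64 → 196 → 168 → 144 → … (one orbit).
The orbit structure of x ↦ 142x mod 247: 21 orbits of sizes [18, 18, 18, 18, 18, 18, 18, 18, 18, 18, 18, 18, 9, 9, 2, 2, 2, 2, 2, 2, 1].
With 21 cycles on 247 points, sign = (−1)^{247−21} = +1.

+1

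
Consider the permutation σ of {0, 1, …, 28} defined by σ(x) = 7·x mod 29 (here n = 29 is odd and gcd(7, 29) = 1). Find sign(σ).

+1

Orbit of 23 under x↦7x: [23, 16, 25, 1, 7, 20, 24]… (length divides ord_29(7)).
Cycle lengths of π_7 on ℤ/29ℤ: [7, 7, 7, 7, 1]; 5 cycles in total.
Σ(ℓ_i−1) = 29−5 = 24; sign = (−1)^24 = +1.
Via Zolotarev, sign(π_{7}) = (7|29) = +1.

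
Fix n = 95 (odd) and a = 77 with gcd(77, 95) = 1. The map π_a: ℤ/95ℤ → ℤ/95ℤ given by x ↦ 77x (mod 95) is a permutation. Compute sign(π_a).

Trace 1: π^k(1) = [1, 77, 39, 58] for k=0..3.
Cycle lengths of π_77 on ℤ/95ℤ: [4, 4, 4, 4, 4, 4, 4, 4, 4, 4, 4, 4, 4, 4, 4, 4, 4, 4, 4, 1, 1, 1, 1, 1, 1, 1, 1, 1, 1, 1, 1, 1, 1, 1, 1, 1, 1, 1]; 38 cycles in total.
sign(π) = (−1)^{n − #cycles} = (−1)^{95−38} = (−1)^57 = -1.
The Jacobi symbol (77|95) = -1 (Zolotarev) agrees.

-1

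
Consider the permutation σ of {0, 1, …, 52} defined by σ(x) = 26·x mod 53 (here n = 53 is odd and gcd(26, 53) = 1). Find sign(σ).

-1

Orbit of 3 under x↦26x: [3, 25, 14, 46, 30, 38, 34]… (length divides ord_53(26)).
2 cycles of lengths [52, 1].
53 − 2 = 51 transpositions; sign(π) = (−1)^51 = -1.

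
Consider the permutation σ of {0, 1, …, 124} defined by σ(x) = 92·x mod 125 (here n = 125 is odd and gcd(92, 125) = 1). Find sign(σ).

-1

Orbit of 4 under x↦92x: [4, 118, 106, 2, 59, 53, 1]… (length divides ord_125(92)).
Cycle type of π: 100 + 20 + 4 + 1; total 4 cycles.
n − c = 125 − 4 = 121; sign = (−1)^121 = -1.
Via Zolotarev, sign(π_{92}) = (92|125) = -1.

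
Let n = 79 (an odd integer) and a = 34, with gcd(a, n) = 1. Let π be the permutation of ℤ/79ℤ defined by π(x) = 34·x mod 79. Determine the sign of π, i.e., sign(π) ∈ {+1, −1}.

Orbit of 23 under x↦34x: [23, 71, 44, 74, 67, 66, 32]… (length divides ord_79(34)).
π_34 has 2 disjoint cycles with lengths [78, 1] on {0,…,78}.
n − c = 79 − 2 = 77; sign = (−1)^77 = -1.

-1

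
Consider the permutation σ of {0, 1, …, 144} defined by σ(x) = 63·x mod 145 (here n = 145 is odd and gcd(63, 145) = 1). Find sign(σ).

Start at x=13: 13 → 94 → 122 → 1 → 63 → 54 → 67 → … (one orbit).
π_63 has 8 disjoint cycles with lengths [28, 28, 28, 28, 14, 14, 4, 1] on {0,…,144}.
145 − 8 = 137 transpositions; sign(π) = (−1)^137 = -1.
Via Zolotarev, sign(π_{63}) = (63|145) = -1.

-1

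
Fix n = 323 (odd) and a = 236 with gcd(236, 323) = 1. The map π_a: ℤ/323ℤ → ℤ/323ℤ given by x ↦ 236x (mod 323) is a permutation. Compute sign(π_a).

Trace 191: π^k(191) = [191, 179, 254, 189, 30, 297, 1] for k=0..6.
The orbit structure of x ↦ 236x mod 323: 18 orbits of sizes [24, 24, 24, 24, 24, 24, 24, 24, 24, 24, 24, 24, 8, 8, 6, 6, 6, 1].
323 − 18 = 305 transpositions; sign(π) = (−1)^305 = -1.

-1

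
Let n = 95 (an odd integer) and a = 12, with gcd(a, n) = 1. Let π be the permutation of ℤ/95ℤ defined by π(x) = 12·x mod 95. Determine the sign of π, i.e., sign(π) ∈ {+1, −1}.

Trace 12: π^k(12) = [12, 49, 18, 26, 27, 39, 88] for k=0..6.
π_12 has 11 disjoint cycles with lengths [12, 12, 12, 12, 12, 12, 6, 6, 6, 4, 1] on {0,…,94}.
95 − 11 = 84 transpositions; sign(π) = (−1)^84 = +1.
Via Zolotarev, sign(π_{12}) = (12|95) = +1.

+1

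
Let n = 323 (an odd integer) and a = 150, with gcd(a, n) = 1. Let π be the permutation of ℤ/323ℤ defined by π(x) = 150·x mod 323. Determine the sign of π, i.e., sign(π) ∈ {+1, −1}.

Orbit of 92 under x↦150x: [92, 234, 216, 100, 142, 305, 207]… (length divides ord_323(150)).
π_150 has 6 disjoint cycles with lengths [144, 144, 16, 9, 9, 1] on {0,…,322}.
323 − 6 = 317 transpositions; sign(π) = (−1)^317 = -1.

-1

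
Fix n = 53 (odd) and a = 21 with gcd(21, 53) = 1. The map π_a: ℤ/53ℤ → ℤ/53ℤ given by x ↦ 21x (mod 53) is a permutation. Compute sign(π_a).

Orbit of 16 under x↦21x: [16, 18, 7, 41, 13, 8, 9]… (length divides ord_53(21)).
Decompose π into cycles: lengths [52, 1] (2 cycles, including the fixed point 0).
With 2 cycles on 53 points, sign = (−1)^{53−2} = -1.
Check: (21/53) = -1 by Zolotarev.

-1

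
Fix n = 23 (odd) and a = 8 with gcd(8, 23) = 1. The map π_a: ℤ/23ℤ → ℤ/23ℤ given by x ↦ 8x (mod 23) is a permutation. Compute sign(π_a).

+1

Trace 16: π^k(16) = [16, 13, 12, 4, 9, 3, 1] for k=0..6.
π_8 has 3 disjoint cycles with lengths [11, 11, 1] on {0,…,22}.
23 − 3 = 20 transpositions; sign(π) = (−1)^20 = +1.
The Jacobi symbol (8|23) = +1 (Zolotarev) agrees.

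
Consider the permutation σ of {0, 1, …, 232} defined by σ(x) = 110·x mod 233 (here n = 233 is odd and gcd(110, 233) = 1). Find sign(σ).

Trace 8: π^k(8) = [8, 181, 105, 133, 184, 202, 85] for k=0..6.
Cycle type of π: 116×2 + 1; total 3 cycles.
Σ(ℓ_i−1) = 233−3 = 230; sign = (−1)^230 = +1.
Check: (110/233) = +1 by Zolotarev.

+1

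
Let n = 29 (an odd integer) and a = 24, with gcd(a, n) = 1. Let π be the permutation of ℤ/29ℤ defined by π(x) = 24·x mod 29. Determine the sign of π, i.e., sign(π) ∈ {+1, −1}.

Orbit of 16 under x↦24x: [16, 7, 23, 1, 24, 25, 20]… (length divides ord_29(24)).
Decompose π into cycles: lengths [7, 7, 7, 7, 1] (5 cycles, including the fixed point 0).
Σ(ℓ_i−1) = 29−5 = 24; sign = (−1)^24 = +1.
Via Zolotarev, sign(π_{24}) = (24|29) = +1.

+1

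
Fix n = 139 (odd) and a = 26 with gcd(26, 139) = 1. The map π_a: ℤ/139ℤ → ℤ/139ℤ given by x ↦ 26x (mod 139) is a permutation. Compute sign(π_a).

Trace 52: π^k(52) = [52, 101, 124, 27, 7, 43, 6] for k=0..6.
2 cycles of lengths [138, 1].
sign(π) = (−1)^{n − #cycles} = (−1)^{139−2} = (−1)^137 = -1.
Zolotarev: (26|139) = -1, matching the cycle-count sign.

-1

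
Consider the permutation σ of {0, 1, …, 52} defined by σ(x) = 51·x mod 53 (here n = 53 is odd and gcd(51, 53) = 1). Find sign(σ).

Trace 36: π^k(36) = [36, 34, 38, 30, 46, 14, 25] for k=0..6.
Cycle lengths of π_51 on ℤ/53ℤ: [52, 1]; 2 cycles in total.
With 2 cycles on 53 points, sign = (−1)^{53−2} = -1.
The Jacobi symbol (51|53) = -1 (Zolotarev) agrees.

-1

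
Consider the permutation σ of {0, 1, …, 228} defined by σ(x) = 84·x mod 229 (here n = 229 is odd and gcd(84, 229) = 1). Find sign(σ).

Orbit of 16 under x↦84x: [16, 199, 228, 145, 43, 177, 212]… (length divides ord_229(84)).
Decompose π into cycles: lengths [76, 76, 76, 1] (4 cycles, including the fixed point 0).
sign(π) = (−1)^{n − #cycles} = (−1)^{229−4} = (−1)^225 = -1.

-1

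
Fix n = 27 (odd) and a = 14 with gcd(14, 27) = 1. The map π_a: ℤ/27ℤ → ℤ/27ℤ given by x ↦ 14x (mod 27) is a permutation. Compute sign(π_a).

Start at x=25: 25 → 26 → 13 → 20 → 10 → 5 → 16 → … (one orbit).
Cycle lengths of π_14 on ℤ/27ℤ: [18, 6, 2, 1]; 4 cycles in total.
4 cycles on 27: each ℓ→(−1)^(ℓ−1), product (−1)^23 = -1.

-1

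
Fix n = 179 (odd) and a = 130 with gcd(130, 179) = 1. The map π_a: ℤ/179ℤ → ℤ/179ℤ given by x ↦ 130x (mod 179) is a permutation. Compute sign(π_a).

-1

Orbit of 3 under x↦130x: [3, 32, 43, 41, 139, 170, 83]… (length divides ord_179(130)).
The orbit structure of x ↦ 130x mod 179: 2 orbits of sizes [178, 1].
2 cycles on 179: each ℓ→(−1)^(ℓ−1), product (−1)^177 = -1.
(130|179)_J = -1 (Zolotarev's lemma cross-check).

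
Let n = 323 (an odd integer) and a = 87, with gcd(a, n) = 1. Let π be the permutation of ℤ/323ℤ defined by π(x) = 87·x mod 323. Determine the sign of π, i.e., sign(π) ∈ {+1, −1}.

+1

Trace 134: π^k(134) = [134, 30, 26, 1, 87, 140, 229] for k=0..6.
Cycle type of π: 24×12 + 8×2 + 3×6 + 1; total 21 cycles.
Σ(ℓ_i−1) = 323−21 = 302; sign = (−1)^302 = +1.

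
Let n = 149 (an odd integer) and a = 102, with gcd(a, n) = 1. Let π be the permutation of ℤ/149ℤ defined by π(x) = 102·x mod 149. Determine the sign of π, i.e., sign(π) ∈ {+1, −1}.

Orbit of 63 under x↦102x: [63, 19, 1, 102, 123, 30, 80]… (length divides ord_149(102)).
5 cycles of lengths [37, 37, 37, 37, 1].
Σ(ℓ_i−1) = 149−5 = 144; sign = (−1)^144 = +1.
The Jacobi symbol (102|149) = +1 (Zolotarev) agrees.

+1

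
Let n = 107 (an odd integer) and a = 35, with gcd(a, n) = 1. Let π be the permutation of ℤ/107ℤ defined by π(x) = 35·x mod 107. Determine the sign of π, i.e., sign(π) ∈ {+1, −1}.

Trace 44: π^k(44) = [44, 42, 79, 90, 47, 40, 9] for k=0..6.
Cycle type of π: 53×2 + 1; total 3 cycles.
sign(π) = (−1)^{n − #cycles} = (−1)^{107−3} = (−1)^104 = +1.
Check: (35/107) = +1 by Zolotarev.

+1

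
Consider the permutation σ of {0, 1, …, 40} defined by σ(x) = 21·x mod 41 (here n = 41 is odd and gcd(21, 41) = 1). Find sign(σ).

+1

Trace 40: π^k(40) = [40, 20, 10, 5, 23, 32, 16] for k=0..6.
3 cycles of lengths [20, 20, 1].
41 − 3 = 38 transpositions; sign(π) = (−1)^38 = +1.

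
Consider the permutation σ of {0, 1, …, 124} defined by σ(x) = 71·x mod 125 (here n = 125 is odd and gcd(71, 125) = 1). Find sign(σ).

+1

Orbit of 81 under x↦71x: [81, 1, 71, 41, 36, 56, 101]… (length divides ord_125(71)).
Decompose π into cycles: lengths [25, 25, 25, 25, 5, 5, 5, 5, 1, 1, 1, 1, 1] (13 cycles, including the fixed point 0).
125 − 13 = 112 transpositions; sign(π) = (−1)^112 = +1.
Zolotarev: (71|125) = +1, matching the cycle-count sign.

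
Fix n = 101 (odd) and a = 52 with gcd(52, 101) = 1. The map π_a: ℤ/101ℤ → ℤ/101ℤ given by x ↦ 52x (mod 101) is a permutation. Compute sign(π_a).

Trace 31: π^k(31) = [31, 97, 95, 92, 37, 5, 58] for k=0..6.
Cycle type of π: 25×4 + 1; total 5 cycles.
101 − 5 = 96 transpositions; sign(π) = (−1)^96 = +1.
(52|101)_J = +1 (Zolotarev's lemma cross-check).

+1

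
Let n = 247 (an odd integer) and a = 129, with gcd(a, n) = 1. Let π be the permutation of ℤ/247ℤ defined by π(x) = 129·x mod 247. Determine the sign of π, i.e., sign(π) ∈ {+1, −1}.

Orbit of 1 under x↦129x: [1, 129, 92, 12, 66, 116, 144]… (length divides ord_247(129)).
π_129 has 20 disjoint cycles with lengths [18, 18, 18, 18, 18, 18, 18, 18, 18, 18, 18, 18, 18, 2, 2, 2, 2, 2, 2, 1] on {0,…,246}.
With 20 cycles on 247 points, sign = (−1)^{247−20} = -1.

-1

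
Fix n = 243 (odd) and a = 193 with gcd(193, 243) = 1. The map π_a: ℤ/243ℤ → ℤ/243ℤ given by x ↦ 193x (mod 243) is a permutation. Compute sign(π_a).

Trace 130: π^k(130) = [130, 61, 109, 139, 97, 10, 229] for k=0..6.
Decompose π into cycles: lengths [81, 81, 27, 27, 9, 9, 3, 3, 1, 1, 1] (11 cycles, including the fixed point 0).
Σ(ℓ_i−1) = 243−11 = 232; sign = (−1)^232 = +1.

+1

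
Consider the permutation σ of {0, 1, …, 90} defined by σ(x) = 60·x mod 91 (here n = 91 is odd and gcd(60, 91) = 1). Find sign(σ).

-1

Orbit of 18 under x↦60x: [18, 79, 8, 25, 44, 1, 60]… (length divides ord_91(60)).
12 cycles of lengths [12, 12, 12, 12, 12, 12, 4, 4, 4, 3, 3, 1].
91 − 12 = 79 transpositions; sign(π) = (−1)^79 = -1.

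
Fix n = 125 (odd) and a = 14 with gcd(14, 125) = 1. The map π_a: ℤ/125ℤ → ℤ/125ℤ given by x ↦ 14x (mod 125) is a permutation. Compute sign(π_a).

+1

Orbit of 26 under x↦14x: [26, 114, 96, 94, 66, 49, 61]… (length divides ord_125(14)).
Cycle type of π: 50×2 + 10×2 + 2×2 + 1; total 7 cycles.
125 − 7 = 118 transpositions; sign(π) = (−1)^118 = +1.
(14|125)_J = +1 (Zolotarev's lemma cross-check).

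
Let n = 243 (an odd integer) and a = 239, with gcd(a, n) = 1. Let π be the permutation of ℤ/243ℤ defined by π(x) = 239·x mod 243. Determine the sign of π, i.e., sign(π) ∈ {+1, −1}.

-1

Orbit of 70 under x↦239x: [70, 206, 148, 137, 181, 5, 223]… (length divides ord_243(239)).
6 cycles of lengths [162, 54, 18, 6, 2, 1].
With 6 cycles on 243 points, sign = (−1)^{243−6} = -1.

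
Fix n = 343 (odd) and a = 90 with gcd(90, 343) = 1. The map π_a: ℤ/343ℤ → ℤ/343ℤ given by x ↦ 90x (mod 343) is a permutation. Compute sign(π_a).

Start at x=267: 267 → 20 → 85 → 104 → 99 → 335 → 309 → … (one orbit).
Cycle lengths of π_90 on ℤ/343ℤ: [98, 98, 98, 14, 14, 14, 2, 2, 2, 1]; 10 cycles in total.
With 10 cycles on 343 points, sign = (−1)^{343−10} = -1.

-1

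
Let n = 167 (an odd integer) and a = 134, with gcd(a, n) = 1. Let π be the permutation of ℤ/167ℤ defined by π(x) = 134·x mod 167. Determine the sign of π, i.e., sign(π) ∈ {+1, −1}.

-1

Start at x=107: 107 → 143 → 124 → 83 → 100 → 40 → 16 → … (one orbit).
Decompose π into cycles: lengths [166, 1] (2 cycles, including the fixed point 0).
2 cycles on 167: each ℓ→(−1)^(ℓ−1), product (−1)^165 = -1.
Zolotarev: (134|167) = -1, matching the cycle-count sign.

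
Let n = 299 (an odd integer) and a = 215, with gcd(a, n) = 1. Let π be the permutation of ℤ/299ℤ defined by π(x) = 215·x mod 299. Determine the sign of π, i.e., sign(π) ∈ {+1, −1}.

-1

Orbit of 4 under x↦215x: [4, 262, 118, 254, 192, 18, 282]… (length divides ord_299(215)).
Decompose π into cycles: lengths [132, 132, 12, 11, 11, 1] (6 cycles, including the fixed point 0).
With 6 cycles on 299 points, sign = (−1)^{299−6} = -1.
Check: (215/299) = -1 by Zolotarev.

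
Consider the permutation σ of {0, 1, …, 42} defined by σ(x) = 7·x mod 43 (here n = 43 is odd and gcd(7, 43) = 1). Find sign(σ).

Orbit of 37 under x↦7x: [37, 1, 7, 6, 42, 36]… (length divides ord_43(7)).
Decompose π into cycles: lengths [6, 6, 6, 6, 6, 6, 6, 1] (8 cycles, including the fixed point 0).
Σ(ℓ_i−1) = 43−8 = 35; sign = (−1)^35 = -1.
(7|43)_J = -1 (Zolotarev's lemma cross-check).

-1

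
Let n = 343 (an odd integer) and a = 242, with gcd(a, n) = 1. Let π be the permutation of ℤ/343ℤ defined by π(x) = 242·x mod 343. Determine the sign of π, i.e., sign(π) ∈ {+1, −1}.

Trace 319: π^k(319) = [319, 23, 78, 11, 261, 50, 95] for k=0..6.
Cycle lengths of π_242 on ℤ/343ℤ: [147, 147, 21, 21, 3, 3, 1]; 7 cycles in total.
With 7 cycles on 343 points, sign = (−1)^{343−7} = +1.
Via Zolotarev, sign(π_{242}) = (242|343) = +1.

+1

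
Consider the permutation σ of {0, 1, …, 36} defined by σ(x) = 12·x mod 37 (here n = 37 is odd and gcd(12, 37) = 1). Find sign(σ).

+1

Start at x=10: 10 → 9 → 34 → 1 → 12 → 33 → 26 → … (one orbit).
5 cycles of lengths [9, 9, 9, 9, 1].
sign(π) = (−1)^{n − #cycles} = (−1)^{37−5} = (−1)^32 = +1.
Check: (12/37) = +1 by Zolotarev.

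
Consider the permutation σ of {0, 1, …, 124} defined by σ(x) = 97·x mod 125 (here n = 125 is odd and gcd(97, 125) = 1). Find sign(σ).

Trace 92: π^k(92) = [92, 49, 3, 41, 102, 19, 93] for k=0..6.
4 cycles of lengths [100, 20, 4, 1].
125 − 4 = 121 transpositions; sign(π) = (−1)^121 = -1.
Check: (97/125) = -1 by Zolotarev.

-1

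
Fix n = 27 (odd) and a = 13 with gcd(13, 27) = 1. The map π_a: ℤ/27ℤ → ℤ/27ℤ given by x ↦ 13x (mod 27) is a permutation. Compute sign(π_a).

Trace 13: π^k(13) = [13, 7, 10, 22, 16, 19, 4] for k=0..6.
The orbit structure of x ↦ 13x mod 27: 7 orbits of sizes [9, 9, 3, 3, 1, 1, 1].
With 7 cycles on 27 points, sign = (−1)^{27−7} = +1.
Via Zolotarev, sign(π_{13}) = (13|27) = +1.

+1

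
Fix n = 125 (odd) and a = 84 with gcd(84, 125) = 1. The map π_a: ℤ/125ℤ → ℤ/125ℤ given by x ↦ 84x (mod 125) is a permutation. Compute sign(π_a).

Orbit of 74 under x↦84x: [74, 91, 19, 96, 64, 1, 84]… (length divides ord_125(84)).
7 cycles of lengths [50, 50, 10, 10, 2, 2, 1].
With 7 cycles on 125 points, sign = (−1)^{125−7} = +1.
Zolotarev: (84|125) = +1, matching the cycle-count sign.

+1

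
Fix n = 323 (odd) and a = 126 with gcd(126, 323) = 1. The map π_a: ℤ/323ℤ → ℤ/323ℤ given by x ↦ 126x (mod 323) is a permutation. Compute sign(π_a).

Trace 64: π^k(64) = [64, 312, 229, 107, 239, 75, 83] for k=0..6.
π_126 has 11 disjoint cycles with lengths [48, 48, 48, 48, 48, 48, 16, 6, 6, 6, 1] on {0,…,322}.
323 − 11 = 312 transpositions; sign(π) = (−1)^312 = +1.

+1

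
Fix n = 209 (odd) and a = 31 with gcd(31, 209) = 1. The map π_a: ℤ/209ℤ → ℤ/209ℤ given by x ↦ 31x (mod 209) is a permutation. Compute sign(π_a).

-1

Start at x=179: 179 → 115 → 12 → 163 → 37 → 102 → 27 → … (one orbit).
12 cycles of lengths [30, 30, 30, 30, 30, 30, 6, 6, 6, 5, 5, 1].
sign(π) = (−1)^{n − #cycles} = (−1)^{209−12} = (−1)^197 = -1.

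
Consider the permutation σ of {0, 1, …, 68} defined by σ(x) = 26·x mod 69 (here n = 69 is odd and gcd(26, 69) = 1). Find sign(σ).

-1

Trace 64: π^k(64) = [64, 8, 1, 26, 55, 50, 58] for k=0..6.
π_26 has 6 disjoint cycles with lengths [22, 22, 11, 11, 2, 1] on {0,…,68}.
6 cycles on 69: each ℓ→(−1)^(ℓ−1), product (−1)^63 = -1.
(26|69)_J = -1 (Zolotarev's lemma cross-check).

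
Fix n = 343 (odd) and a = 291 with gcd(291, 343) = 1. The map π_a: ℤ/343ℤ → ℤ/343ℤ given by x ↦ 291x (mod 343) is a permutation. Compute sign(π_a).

Orbit of 198 under x↦291x: [198, 337, 312, 240, 211, 4, 135]… (length divides ord_343(291)).
The orbit structure of x ↦ 291x mod 343: 7 orbits of sizes [147, 147, 21, 21, 3, 3, 1].
Σ(ℓ_i−1) = 343−7 = 336; sign = (−1)^336 = +1.

+1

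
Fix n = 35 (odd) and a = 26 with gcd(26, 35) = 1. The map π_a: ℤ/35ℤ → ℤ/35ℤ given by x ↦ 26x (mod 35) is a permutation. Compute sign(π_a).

Trace 6: π^k(6) = [6, 16, 31, 1, 26, 11] for k=0..5.
The orbit structure of x ↦ 26x mod 35: 10 orbits of sizes [6, 6, 6, 6, 6, 1, 1, 1, 1, 1].
10 cycles on 35: each ℓ→(−1)^(ℓ−1), product (−1)^25 = -1.
Zolotarev: (26|35) = -1, matching the cycle-count sign.

-1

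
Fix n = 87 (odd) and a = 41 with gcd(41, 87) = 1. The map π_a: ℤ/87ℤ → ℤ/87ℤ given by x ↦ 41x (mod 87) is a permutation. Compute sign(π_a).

Trace 41: π^k(41) = [41, 28, 17, 1] for k=0..3.
23 cycles of lengths [4, 4, 4, 4, 4, 4, 4, 4, 4, 4, 4, 4, 4, 4, 4, 4, 4, 4, 4, 4, 4, 2, 1].
23 cycles on 87: each ℓ→(−1)^(ℓ−1), product (−1)^64 = +1.
Via Zolotarev, sign(π_{41}) = (41|87) = +1.

+1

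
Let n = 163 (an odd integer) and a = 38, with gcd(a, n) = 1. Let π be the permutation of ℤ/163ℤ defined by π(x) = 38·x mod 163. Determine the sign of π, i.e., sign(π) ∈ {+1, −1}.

+1

Start at x=104: 104 → 40 → 53 → 58 → 85 → 133 → 1 → … (one orbit).
Cycle lengths of π_38 on ℤ/163ℤ: [9, 9, 9, 9, 9, 9, 9, 9, 9, 9, 9, 9, 9, 9, 9, 9, 9, 9, 1]; 19 cycles in total.
Σ(ℓ_i−1) = 163−19 = 144; sign = (−1)^144 = +1.
The Jacobi symbol (38|163) = +1 (Zolotarev) agrees.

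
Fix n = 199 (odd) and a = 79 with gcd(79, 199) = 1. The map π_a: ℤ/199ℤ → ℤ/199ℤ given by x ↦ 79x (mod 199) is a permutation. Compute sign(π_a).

+1

Trace 16: π^k(16) = [16, 70, 157, 65, 160, 103, 177] for k=0..6.
Cycle type of π: 99×2 + 1; total 3 cycles.
n − c = 199 − 3 = 196; sign = (−1)^196 = +1.
Via Zolotarev, sign(π_{79}) = (79|199) = +1.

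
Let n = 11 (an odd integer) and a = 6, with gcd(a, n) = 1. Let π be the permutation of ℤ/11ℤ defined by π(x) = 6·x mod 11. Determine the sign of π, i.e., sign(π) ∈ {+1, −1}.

Start at x=1: 1 → 6 → 3 → 7 → 9 → 10 → 5 → … (one orbit).
Cycle type of π: 10 + 1; total 2 cycles.
sign(π) = (−1)^{n − #cycles} = (−1)^{11−2} = (−1)^9 = -1.

-1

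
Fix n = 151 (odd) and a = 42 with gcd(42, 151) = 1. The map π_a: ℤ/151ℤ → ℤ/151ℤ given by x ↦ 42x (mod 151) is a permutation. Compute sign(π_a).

+1

Start at x=88: 88 → 72 → 4 → 17 → 110 → 90 → 5 → … (one orbit).
π_42 has 3 disjoint cycles with lengths [75, 75, 1] on {0,…,150}.
Σ(ℓ_i−1) = 151−3 = 148; sign = (−1)^148 = +1.
(42|151)_J = +1 (Zolotarev's lemma cross-check).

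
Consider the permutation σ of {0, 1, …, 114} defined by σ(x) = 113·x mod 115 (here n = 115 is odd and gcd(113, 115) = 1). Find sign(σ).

Orbit of 71 under x↦113x: [71, 88, 54, 7, 101, 28, 59]… (length divides ord_115(113)).
5 cycles of lengths [44, 44, 22, 4, 1].
With 5 cycles on 115 points, sign = (−1)^{115−5} = +1.

+1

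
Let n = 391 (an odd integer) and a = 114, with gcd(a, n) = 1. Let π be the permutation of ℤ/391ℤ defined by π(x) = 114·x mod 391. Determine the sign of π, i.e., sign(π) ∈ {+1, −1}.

Orbit of 22 under x↦114x: [22, 162, 91, 208, 252, 185, 367]… (length divides ord_391(114)).
Cycle lengths of π_114 on ℤ/391ℤ: [16, 16, 16, 16, 16, 16, 16, 16, 16, 16, 16, 16, 16, 16, 16, 16, 16, 16, 16, 16, 16, 16, 16, 2, 2, 2, 2, 2, 2, 2, 2, 2, 2, 2, 1]; 35 cycles in total.
35 cycles on 391: each ℓ→(−1)^(ℓ−1), product (−1)^356 = +1.
The Jacobi symbol (114|391) = +1 (Zolotarev) agrees.

+1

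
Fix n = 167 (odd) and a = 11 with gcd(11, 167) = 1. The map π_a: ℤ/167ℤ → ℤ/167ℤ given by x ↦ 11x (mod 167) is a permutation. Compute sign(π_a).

Orbit of 22 under x↦11x: [22, 75, 157, 57, 126, 50, 49]… (length divides ord_167(11)).
3 cycles of lengths [83, 83, 1].
sign(π) = (−1)^{n − #cycles} = (−1)^{167−3} = (−1)^164 = +1.

+1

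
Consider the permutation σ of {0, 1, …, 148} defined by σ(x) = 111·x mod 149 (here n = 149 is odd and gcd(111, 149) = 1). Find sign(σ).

-1

Trace 100: π^k(100) = [100, 74, 19, 23, 20, 134, 123] for k=0..6.
Cycle lengths of π_111 on ℤ/149ℤ: [148, 1]; 2 cycles in total.
With 2 cycles on 149 points, sign = (−1)^{149−2} = -1.
Zolotarev: (111|149) = -1, matching the cycle-count sign.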